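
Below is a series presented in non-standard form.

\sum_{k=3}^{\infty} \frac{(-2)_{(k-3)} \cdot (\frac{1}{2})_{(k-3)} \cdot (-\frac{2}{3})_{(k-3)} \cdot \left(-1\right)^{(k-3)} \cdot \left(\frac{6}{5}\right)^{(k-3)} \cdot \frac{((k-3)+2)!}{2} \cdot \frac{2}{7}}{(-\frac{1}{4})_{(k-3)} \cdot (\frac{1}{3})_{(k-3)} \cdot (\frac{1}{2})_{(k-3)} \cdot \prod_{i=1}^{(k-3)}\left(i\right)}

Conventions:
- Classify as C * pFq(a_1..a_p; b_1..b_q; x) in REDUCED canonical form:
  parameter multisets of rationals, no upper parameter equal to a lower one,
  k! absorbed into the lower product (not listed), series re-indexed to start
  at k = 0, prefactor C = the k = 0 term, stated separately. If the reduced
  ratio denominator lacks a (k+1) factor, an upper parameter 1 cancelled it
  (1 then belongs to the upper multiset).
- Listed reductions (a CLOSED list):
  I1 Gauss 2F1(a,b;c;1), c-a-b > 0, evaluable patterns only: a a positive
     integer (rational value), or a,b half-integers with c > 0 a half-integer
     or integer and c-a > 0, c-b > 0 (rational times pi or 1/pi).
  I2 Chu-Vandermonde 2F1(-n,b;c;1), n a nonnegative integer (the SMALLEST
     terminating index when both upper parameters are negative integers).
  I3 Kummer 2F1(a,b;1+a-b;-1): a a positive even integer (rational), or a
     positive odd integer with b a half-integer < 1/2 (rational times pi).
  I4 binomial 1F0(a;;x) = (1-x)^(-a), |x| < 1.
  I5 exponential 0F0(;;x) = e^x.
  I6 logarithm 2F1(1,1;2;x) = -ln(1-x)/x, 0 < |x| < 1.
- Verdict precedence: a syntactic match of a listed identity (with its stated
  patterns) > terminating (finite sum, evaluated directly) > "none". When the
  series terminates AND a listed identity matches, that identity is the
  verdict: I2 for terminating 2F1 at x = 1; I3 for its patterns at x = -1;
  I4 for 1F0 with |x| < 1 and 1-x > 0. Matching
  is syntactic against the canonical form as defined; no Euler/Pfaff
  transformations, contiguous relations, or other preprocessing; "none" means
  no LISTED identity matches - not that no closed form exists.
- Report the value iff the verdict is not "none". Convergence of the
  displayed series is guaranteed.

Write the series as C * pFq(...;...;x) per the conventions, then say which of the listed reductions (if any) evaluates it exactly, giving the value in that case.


x = -\frac{6}{5} here; the reduced form reads 3F2, upper {-2, -\frac{2}{3}, 3}, lower {-\frac{1}{4}, \frac{1}{3}}, C = \frac{2}{7}. Verdict: terminating - no listed pattern fits, but -2 in the upper list cuts the series at k = 2; direct evaluation. Sum: \frac{5234}{175}.

The tell: with t_0 = \frac{2}{7}, the parameter 1/2 appears in both the upper and lower lists and cancels.
Term ratio: r(k) = -\frac{6}{5} * (k-2) (k-\frac{2}{3}) (k+3) / [(k-\frac{1}{4}) (k+\frac{1}{3}) (k+1)] - rational in k. x = -\frac{6}{5}; t_0 = \frac{2}{7}; negate the roots.


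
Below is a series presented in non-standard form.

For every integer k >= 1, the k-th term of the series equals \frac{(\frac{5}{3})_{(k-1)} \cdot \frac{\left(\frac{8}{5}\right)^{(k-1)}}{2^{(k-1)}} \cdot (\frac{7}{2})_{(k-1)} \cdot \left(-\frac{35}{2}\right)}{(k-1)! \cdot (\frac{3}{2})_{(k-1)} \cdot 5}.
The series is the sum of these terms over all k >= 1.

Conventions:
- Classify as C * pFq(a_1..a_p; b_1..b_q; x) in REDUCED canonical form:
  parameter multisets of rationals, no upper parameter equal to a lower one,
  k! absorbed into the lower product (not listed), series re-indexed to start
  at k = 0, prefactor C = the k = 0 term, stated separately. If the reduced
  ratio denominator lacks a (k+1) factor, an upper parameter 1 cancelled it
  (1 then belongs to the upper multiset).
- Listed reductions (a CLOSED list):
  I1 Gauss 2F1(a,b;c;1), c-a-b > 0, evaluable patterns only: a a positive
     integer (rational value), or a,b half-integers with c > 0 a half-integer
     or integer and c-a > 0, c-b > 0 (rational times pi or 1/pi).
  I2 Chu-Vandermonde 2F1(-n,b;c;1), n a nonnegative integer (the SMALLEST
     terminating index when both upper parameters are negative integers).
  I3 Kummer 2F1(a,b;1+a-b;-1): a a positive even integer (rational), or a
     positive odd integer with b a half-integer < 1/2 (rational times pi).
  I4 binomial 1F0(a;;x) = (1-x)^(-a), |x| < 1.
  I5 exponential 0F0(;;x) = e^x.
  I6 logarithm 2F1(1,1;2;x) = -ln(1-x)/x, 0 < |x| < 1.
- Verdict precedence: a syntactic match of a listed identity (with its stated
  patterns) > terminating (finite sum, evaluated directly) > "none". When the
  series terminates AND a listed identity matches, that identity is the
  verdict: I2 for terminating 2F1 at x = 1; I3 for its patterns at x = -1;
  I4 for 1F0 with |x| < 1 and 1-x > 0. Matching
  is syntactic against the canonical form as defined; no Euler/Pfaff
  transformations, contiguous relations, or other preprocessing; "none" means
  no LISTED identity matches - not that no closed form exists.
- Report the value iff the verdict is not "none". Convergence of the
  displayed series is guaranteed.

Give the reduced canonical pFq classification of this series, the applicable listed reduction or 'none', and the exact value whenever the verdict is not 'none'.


This is -\frac{7}{2} * 2F1(\frac{5}{3}, \frac{7}{2}; \frac{3}{2}; \frac{4}{5}) in reduced canonical form. Verdict: none. A 2F1 with upper {\frac{5}{3}, \frac{7}{2}} fits none of I1-I6 at x = \frac{4}{5}; the sum runs forever.

Key step: t_0 being -\frac{7}{2}, the constant factors (C = -7/2, x = 4/5) combine into one prefactor.
Ratio: r(k) = \frac{4}{5} * (k+\frac{5}{3}) (k+\frac{7}{2}) / [(k+\frac{3}{2}) (k+1)] - rational; roots negated = parameters, x = \frac{4}{5}, C = -\frac{7}{2}.


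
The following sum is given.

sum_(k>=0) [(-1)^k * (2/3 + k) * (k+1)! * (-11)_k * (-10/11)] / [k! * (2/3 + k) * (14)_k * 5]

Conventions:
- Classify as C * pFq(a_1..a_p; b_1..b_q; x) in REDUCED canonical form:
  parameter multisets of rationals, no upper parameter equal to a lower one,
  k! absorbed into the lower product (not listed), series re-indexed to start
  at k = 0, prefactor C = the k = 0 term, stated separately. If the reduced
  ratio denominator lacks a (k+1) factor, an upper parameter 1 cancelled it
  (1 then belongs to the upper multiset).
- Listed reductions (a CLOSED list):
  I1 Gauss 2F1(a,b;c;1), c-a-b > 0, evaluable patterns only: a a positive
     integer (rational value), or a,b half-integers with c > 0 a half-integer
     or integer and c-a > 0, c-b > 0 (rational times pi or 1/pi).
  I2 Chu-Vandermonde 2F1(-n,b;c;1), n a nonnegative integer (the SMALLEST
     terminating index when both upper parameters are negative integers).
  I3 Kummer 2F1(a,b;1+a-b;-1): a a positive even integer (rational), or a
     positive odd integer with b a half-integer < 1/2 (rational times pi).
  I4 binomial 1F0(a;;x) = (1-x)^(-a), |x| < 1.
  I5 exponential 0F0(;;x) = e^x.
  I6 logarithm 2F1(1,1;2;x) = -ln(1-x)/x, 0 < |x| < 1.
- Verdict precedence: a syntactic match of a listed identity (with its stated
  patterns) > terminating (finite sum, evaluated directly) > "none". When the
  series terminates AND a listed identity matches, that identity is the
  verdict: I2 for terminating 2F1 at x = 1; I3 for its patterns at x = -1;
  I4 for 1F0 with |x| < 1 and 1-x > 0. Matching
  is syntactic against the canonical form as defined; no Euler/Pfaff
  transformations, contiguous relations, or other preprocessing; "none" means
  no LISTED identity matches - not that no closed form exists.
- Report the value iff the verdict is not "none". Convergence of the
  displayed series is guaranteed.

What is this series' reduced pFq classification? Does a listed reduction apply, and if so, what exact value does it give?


Key observation: from the first term -2/11: the factor k + 2/3 cancels (top and bottom), leaving prefactor -2/11.
Ratio: r(k) = (-1) * (k-11) (k+2) / [(k+14) (k+1)] ; factor over Q: parameters, x = (-1), and C = -2/11.

At argument -1: a 2F1 with upper {-11, 2}, lower {14}, scaled by C = -2/11. Verdict: the Kummer evaluation I3 applies (x = -1; c = 14 equals 1+a-b for upper {-11, 2}: listed pattern). Value: -13/11.


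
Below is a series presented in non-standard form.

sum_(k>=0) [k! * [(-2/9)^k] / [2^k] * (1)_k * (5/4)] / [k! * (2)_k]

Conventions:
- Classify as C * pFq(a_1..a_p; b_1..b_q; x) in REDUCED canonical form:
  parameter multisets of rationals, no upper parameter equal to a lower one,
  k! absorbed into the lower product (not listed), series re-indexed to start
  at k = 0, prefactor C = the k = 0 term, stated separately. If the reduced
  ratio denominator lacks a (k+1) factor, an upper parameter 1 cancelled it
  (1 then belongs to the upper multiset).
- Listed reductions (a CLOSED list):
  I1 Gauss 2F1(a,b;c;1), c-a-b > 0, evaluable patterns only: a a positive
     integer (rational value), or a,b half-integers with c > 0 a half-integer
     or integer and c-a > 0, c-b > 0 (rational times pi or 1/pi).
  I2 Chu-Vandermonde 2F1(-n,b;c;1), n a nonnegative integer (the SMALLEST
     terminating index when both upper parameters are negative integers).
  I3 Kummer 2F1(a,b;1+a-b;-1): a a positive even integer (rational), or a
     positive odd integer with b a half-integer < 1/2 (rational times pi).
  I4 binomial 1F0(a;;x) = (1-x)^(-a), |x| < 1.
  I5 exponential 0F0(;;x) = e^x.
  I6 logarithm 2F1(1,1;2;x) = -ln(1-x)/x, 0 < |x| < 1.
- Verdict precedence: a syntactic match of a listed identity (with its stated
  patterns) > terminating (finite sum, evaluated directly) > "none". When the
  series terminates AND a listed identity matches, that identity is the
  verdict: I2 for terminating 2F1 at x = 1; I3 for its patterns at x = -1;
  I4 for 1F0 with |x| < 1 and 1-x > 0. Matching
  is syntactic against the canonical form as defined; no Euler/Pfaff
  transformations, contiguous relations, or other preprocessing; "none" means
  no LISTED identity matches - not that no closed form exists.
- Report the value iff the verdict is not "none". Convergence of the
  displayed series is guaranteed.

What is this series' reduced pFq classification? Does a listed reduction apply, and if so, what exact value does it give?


This is 5/4 * 2F1(1, 1; 2; -1/9) in reduced canonical form. Verdict: the logarithmic series (I6) matches (the logarithm: parameters (1,1;2), x = -1/9). Hence: (45/4) * ln(10/9).

The tell: t_0 = 5/4 here, and the factorial ratio (C = 5/4, x = -1/9) (k+a-1)!/(a-1)! is a rising factorial (a)_k.
Consecutive-term ratio: r(k) = (-1/9) * (k+1) (k+1) / [(k+2) (k+1)] ; factor over Q: parameters, x = (-1/9), and C = 5/4.


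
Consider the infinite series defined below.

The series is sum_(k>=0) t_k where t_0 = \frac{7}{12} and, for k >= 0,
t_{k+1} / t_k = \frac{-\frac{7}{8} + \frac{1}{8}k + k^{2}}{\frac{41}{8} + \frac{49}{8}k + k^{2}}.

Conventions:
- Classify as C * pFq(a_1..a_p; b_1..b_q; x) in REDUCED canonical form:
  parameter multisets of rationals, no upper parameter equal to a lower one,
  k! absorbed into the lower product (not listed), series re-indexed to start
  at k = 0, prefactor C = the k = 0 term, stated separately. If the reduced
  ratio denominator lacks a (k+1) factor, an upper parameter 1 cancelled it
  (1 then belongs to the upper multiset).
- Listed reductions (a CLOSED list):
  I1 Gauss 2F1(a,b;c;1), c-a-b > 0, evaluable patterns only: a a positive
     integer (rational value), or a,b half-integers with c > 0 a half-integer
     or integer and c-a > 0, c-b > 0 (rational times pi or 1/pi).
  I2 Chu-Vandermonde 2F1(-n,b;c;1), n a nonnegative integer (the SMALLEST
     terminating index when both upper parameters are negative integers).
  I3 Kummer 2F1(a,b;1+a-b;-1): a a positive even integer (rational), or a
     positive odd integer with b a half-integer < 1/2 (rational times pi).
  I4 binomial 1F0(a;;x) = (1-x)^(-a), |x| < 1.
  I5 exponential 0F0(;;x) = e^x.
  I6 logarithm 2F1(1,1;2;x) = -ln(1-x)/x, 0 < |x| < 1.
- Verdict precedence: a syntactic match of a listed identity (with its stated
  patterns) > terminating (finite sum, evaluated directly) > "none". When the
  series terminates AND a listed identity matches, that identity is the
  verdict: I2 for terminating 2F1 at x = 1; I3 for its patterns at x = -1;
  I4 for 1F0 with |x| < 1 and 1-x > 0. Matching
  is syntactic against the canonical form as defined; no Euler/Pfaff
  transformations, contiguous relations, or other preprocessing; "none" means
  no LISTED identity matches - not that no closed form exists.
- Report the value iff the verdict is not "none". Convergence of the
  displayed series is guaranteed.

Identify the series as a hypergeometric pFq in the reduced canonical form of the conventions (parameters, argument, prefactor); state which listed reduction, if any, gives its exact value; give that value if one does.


Prefactor \frac{7}{12}, argument 1: 2F1 with upper {-\frac{7}{8}, 1} over lower {\frac{41}{8}}. Verdict: this is Gauss (I1, integer-parameter pattern) (x = 1: the Gamma ratio telescopes since c-a-b = 5 > 0 and a = 1 in Z>0). Exact value: \frac{77}{160}.

Key step: t_0 = \frac{7}{12} here, and factor the ratio over Q (C = 7/12): negated roots = parameters.
Consecutive-term ratio: r(k) = 1 * (k-\frac{7}{8}) (k+1) / [(k+\frac{41}{8}) (k+1)] - poly over poly, x = 1 from leading terms; C = \frac{7}{12} at k = 0.


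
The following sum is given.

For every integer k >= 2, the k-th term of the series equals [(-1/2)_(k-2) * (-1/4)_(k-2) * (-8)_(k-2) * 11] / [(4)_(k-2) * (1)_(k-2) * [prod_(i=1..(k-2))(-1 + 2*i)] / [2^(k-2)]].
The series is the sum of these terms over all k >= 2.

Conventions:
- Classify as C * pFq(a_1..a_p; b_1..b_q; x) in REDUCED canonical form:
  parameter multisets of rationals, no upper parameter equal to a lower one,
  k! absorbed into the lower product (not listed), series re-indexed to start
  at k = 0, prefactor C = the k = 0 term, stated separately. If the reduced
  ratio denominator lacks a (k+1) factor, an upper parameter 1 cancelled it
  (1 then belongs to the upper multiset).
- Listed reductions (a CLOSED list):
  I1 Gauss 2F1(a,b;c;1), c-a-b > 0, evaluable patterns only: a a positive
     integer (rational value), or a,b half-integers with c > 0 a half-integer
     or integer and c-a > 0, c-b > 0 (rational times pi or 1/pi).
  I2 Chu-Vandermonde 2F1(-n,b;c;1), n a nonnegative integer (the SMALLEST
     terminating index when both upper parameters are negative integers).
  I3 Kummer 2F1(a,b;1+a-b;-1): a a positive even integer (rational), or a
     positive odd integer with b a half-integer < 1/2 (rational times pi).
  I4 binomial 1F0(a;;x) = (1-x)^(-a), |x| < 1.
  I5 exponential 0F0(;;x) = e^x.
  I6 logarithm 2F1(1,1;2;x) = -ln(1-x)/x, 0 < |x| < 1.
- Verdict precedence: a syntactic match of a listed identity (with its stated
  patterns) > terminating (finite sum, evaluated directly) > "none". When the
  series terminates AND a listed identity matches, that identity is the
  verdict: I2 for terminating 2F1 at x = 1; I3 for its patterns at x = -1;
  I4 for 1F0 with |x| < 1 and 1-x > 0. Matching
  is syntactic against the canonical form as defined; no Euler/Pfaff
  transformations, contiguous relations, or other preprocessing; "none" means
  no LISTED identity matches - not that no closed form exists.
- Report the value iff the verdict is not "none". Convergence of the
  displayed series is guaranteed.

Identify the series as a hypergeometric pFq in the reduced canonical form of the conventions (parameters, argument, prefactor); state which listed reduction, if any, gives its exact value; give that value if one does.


Structural cue: from the first term 11: (1)_k (C = 11) is k! itself.
Adjacent-term ratio: r(k) = 1 * (k-8) (k-1/2) (k-1/4) / [(k+1/2) (k+4) (k+1)] - rational in k. x = 1; t_0 = 11; negate the roots.

x = 1 here; the reduced form reads 3F2, upper {-8, -1/2, -1/4}, lower {1/2, 4}, C = 11. Verdict: terminating (-8 upstairs). 9 nonzero terms in all; added directly. Its exact value is 50838362707/8178892800.


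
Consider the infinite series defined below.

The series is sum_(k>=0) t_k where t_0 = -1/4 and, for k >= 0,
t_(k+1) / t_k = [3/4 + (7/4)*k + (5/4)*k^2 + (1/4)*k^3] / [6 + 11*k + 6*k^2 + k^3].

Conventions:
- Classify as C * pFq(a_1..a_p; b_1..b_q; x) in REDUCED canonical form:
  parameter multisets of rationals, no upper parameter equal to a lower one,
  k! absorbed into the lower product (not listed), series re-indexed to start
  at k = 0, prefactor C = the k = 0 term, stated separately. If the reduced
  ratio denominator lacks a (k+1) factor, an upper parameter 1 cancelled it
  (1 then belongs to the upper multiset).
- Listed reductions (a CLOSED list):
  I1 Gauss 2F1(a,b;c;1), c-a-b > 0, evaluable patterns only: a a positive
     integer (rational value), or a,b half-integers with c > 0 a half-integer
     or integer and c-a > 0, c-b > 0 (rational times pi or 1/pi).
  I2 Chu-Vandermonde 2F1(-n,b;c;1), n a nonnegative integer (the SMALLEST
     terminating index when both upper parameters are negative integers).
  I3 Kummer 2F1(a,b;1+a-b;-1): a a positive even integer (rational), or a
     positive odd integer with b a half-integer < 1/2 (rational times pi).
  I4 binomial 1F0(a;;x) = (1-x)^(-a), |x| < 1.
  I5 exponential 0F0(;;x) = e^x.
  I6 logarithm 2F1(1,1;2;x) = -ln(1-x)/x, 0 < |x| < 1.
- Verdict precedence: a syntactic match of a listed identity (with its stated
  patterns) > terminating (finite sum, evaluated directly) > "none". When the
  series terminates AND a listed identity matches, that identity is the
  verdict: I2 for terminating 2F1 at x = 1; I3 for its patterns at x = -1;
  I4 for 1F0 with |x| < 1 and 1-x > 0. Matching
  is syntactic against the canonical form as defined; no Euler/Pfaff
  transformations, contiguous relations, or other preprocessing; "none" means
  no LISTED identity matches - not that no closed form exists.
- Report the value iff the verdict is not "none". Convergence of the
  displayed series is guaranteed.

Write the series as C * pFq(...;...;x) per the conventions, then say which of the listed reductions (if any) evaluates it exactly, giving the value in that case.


With C = -1/4: the canonical form is 2F1(1, 1; 2; 1/4). Verdict at x = 1/4: the I6 logarithm reduction matches (the logarithm: parameters (1,1;2), x = 1/4). Its exact value is ln(3/4).

Structural cue: t_0 being -1/4, the parameter 3 appears in both the upper and lower lists and cancels.
Ratio: r(k) = (1/4) * (k+1) (k+1) / [(k+2) (k+1)] ; factor over Q: parameters, x = (1/4), and C = -1/4.


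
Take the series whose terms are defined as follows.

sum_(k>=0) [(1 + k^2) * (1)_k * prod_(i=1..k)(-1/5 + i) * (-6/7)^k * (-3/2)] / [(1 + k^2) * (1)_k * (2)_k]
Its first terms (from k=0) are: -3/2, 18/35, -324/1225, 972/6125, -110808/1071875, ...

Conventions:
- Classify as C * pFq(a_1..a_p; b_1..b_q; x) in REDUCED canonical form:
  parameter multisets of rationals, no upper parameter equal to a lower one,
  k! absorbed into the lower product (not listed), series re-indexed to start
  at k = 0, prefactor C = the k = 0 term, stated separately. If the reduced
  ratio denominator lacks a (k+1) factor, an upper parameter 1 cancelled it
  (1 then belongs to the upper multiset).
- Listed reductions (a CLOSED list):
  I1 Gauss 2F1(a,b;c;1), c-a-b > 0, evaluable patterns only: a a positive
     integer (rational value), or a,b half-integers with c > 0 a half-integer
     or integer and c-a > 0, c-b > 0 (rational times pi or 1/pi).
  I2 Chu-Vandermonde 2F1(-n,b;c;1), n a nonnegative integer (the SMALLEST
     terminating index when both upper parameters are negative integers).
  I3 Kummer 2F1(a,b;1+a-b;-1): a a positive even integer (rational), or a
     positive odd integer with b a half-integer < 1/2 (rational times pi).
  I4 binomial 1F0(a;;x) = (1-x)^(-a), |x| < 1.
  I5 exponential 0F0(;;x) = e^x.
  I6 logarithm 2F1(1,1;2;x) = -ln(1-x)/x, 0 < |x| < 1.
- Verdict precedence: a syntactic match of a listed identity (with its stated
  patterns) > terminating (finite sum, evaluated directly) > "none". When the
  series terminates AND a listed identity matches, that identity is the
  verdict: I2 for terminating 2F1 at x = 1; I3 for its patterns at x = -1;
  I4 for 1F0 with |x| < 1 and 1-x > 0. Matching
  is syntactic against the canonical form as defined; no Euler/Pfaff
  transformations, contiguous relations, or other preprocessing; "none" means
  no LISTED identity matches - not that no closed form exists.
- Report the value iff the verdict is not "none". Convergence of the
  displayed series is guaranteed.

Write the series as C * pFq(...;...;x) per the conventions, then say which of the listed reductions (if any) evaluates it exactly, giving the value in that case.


The tell: t_0 = -3/2 here, and (1)_k (prefactor -3/2) is k! itself.
Term ratio: r(k) = (-6/7) * (k+4/5) (k+1) / [(k+2) (k+1)] - rational; roots negated = parameters, x = (-6/7), C = -3/2.

Classification (C = -3/2): 2F1 with upper {4/5, 1}, lower {2}, argument x = -6/7. Verdict: no listed reduction: x = -6/7 and upper {4/5, 1} fail every I1-I6 pattern.


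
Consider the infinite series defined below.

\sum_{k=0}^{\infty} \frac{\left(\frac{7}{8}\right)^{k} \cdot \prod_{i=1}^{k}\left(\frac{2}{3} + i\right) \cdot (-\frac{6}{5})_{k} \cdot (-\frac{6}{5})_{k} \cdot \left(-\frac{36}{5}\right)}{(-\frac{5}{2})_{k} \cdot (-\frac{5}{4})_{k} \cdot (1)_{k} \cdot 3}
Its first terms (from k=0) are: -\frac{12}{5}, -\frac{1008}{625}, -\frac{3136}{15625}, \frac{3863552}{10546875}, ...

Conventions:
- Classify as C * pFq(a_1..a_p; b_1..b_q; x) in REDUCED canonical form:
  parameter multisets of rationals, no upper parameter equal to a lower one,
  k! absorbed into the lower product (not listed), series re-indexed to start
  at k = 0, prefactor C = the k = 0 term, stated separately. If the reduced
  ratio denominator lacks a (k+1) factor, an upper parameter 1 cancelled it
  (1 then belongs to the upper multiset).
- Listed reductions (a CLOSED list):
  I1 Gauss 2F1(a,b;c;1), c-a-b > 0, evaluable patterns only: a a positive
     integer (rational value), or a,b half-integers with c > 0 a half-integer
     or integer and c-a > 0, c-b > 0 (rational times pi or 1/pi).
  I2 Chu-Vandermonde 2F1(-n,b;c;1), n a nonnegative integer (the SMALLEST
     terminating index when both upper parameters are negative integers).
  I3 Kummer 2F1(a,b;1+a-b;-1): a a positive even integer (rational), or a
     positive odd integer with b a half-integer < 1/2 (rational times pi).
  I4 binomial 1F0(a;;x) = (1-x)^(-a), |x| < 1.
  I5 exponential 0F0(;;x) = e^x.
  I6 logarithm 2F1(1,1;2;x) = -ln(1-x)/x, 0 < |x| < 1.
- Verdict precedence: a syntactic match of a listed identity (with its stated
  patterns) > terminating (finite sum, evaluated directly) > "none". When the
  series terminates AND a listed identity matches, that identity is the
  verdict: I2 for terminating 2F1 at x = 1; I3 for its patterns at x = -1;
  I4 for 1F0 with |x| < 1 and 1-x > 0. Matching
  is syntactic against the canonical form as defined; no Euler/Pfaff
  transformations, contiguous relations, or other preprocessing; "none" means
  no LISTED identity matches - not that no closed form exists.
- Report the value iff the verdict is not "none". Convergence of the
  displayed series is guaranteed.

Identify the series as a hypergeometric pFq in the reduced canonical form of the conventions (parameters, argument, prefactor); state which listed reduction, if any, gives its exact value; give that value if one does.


With C = -\frac{12}{5}: the canonical form is 3F2(-\frac{6}{5}, -\frac{6}{5}, \frac{5}{3}; -\frac{5}{2}, -\frac{5}{4}; \frac{7}{8}). Verdict: none - at argument \frac{7}{8} the multisets {-\frac{6}{5}, -\frac{6}{5}, \frac{5}{3}} ; {-\frac{5}{2}, -\frac{5}{4}} match no listed identity.

Structural cue: t_0 = -\frac{12}{5} here, and the constant factors (prefactor -12/5) combine into one prefactor.
Consecutive-term ratio: r(k) = \frac{7}{8} * (k-\frac{6}{5}) (k-\frac{6}{5}) (k+\frac{5}{3}) / [(k-\frac{5}{2}) (k-\frac{5}{4}) (k+1)] - rational in k, leading ratio \frac{7}{8}; with t_0 = -\frac{12}{5}, classification follows.


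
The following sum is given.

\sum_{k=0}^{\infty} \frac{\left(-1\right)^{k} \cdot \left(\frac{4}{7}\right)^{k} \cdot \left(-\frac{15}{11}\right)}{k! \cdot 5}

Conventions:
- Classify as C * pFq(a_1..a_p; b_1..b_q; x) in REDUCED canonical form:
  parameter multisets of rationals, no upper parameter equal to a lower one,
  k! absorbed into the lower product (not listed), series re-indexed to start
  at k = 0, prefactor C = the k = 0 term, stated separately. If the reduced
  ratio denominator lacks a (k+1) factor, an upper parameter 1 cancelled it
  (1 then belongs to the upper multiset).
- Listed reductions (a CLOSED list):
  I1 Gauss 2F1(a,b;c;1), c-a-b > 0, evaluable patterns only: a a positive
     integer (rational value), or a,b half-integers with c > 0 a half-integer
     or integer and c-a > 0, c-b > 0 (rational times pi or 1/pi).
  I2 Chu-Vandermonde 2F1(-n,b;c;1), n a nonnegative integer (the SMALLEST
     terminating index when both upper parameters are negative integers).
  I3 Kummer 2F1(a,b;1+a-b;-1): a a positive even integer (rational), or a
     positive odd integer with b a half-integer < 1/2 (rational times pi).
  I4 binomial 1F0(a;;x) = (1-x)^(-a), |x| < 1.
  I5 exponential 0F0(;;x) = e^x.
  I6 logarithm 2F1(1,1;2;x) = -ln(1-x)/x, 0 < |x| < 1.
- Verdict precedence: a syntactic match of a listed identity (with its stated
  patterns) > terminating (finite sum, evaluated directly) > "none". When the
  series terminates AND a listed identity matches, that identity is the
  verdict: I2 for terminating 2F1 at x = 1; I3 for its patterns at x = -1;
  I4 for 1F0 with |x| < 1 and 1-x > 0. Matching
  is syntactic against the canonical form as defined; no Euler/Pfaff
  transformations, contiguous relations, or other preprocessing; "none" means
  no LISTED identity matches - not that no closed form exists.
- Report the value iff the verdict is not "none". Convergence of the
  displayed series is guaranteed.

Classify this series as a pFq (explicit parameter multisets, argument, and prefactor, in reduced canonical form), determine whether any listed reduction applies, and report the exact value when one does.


Prefactor -\frac{3}{11}, argument -\frac{4}{7}: 0F0 with upper {-} over lower {-}. Verdict: the I5 exponential reduction matches (the 0F0 exponential series at x = -\frac{4}{7}). Hence: \left(-\frac{3}{11}\right) \cdot e^{-\frac{4}{7}}.

The tell: t_0 being -\frac{3}{11}, the constant factors (C = -3/11, x = -4/7) combine into one prefactor.
Consecutive-term ratio: r(k) = -\frac{4}{7} * 1 / [(k+1)] - rational in k, leading ratio -\frac{4}{7}; with t_0 = -\frac{3}{11}, classification follows.


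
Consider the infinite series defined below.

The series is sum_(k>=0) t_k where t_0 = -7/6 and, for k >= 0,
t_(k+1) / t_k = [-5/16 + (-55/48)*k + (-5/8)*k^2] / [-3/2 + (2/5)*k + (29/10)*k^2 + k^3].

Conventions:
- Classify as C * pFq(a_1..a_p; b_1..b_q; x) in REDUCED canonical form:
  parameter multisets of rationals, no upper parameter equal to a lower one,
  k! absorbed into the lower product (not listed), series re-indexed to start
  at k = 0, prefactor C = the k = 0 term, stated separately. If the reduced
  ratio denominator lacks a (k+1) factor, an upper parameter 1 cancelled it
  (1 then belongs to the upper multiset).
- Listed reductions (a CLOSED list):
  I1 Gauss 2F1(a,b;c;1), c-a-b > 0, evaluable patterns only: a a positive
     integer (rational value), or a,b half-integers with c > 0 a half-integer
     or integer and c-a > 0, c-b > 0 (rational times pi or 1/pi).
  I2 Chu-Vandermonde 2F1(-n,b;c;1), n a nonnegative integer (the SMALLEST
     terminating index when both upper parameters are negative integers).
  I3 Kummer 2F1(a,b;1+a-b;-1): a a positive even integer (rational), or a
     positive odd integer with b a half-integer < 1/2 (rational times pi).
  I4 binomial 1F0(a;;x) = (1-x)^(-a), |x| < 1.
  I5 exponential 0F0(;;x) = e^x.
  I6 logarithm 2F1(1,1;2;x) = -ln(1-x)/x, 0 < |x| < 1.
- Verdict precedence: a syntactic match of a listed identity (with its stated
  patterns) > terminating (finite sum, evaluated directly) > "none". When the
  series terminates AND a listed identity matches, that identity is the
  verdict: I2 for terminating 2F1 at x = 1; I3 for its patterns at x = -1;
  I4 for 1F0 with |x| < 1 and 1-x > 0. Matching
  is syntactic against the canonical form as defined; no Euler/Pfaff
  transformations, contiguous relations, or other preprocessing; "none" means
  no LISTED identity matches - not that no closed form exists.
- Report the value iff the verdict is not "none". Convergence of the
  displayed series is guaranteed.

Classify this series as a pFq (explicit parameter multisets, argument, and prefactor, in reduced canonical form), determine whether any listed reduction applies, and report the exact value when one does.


First insight: x = (-5/8) and the expanded ratio factors over Q; C = -7/6, roots give parameters.
Term ratio: r(k) = (-5/8) * (k+1/3) (k+3/2) / [(k-3/5) (k+5/2) (k+1)] - rational in k, leading ratio (-5/8); with t_0 = -7/6, classification follows.

The series (x = -5/8) is 2F2: upper {1/3, 3/2}, lower {-3/5, 5/2}, prefactor -7/6. Verdict: none - this 2F2 at x = -5/8 matches no listed pattern, and upper {1/3, 3/2} holds no stopper.


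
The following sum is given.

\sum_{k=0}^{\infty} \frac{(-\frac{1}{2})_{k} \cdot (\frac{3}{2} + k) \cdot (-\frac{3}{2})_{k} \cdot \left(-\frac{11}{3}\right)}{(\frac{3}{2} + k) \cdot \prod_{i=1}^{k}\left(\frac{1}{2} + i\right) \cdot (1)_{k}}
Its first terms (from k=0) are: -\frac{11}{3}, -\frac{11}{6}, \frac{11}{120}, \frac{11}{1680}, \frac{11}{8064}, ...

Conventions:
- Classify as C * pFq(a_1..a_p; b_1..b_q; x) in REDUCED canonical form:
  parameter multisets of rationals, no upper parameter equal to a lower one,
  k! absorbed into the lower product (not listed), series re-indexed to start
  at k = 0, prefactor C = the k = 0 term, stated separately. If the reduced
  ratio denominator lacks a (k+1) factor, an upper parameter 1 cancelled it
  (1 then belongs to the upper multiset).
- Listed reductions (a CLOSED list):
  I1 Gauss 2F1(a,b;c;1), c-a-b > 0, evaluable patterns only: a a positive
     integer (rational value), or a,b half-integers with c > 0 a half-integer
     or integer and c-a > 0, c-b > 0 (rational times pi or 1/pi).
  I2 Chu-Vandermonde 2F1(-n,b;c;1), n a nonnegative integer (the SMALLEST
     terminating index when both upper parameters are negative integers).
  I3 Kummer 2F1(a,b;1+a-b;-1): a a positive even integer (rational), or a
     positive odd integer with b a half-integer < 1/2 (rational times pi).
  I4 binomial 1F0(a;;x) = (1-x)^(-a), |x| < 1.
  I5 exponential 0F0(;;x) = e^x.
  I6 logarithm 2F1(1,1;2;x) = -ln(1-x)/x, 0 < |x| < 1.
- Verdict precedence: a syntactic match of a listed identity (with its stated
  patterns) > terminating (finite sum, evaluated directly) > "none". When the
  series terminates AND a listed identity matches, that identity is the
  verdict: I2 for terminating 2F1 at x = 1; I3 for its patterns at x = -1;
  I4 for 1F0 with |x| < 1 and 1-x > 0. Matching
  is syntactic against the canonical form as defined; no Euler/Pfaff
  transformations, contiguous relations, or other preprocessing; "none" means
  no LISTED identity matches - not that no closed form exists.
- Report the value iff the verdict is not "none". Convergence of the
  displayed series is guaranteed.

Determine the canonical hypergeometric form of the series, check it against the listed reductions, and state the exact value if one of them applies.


This is -\frac{11}{3} * 2F1(-\frac{3}{2}, -\frac{1}{2}; \frac{3}{2}; 1) in reduced canonical form. Verdict: this is Gauss (I1, half-integer pattern) (x = 1; upper {-\frac{3}{2}, -\frac{1}{2}} half-integers, c = \frac{3}{2} in the evaluable pattern). Its exact value is \left(-\frac{55}{32}\right) \cdot \pi.

Key step: x = 1 and (1)_k (prefactor -11/3) is k! itself.
Consecutive-term ratio: r(k) = 1 * (k-\frac{3}{2}) (k-\frac{1}{2}) / [(k+\frac{3}{2}) (k+1)] - rational in k. x = 1; t_0 = -\frac{11}{3}; negate the roots.


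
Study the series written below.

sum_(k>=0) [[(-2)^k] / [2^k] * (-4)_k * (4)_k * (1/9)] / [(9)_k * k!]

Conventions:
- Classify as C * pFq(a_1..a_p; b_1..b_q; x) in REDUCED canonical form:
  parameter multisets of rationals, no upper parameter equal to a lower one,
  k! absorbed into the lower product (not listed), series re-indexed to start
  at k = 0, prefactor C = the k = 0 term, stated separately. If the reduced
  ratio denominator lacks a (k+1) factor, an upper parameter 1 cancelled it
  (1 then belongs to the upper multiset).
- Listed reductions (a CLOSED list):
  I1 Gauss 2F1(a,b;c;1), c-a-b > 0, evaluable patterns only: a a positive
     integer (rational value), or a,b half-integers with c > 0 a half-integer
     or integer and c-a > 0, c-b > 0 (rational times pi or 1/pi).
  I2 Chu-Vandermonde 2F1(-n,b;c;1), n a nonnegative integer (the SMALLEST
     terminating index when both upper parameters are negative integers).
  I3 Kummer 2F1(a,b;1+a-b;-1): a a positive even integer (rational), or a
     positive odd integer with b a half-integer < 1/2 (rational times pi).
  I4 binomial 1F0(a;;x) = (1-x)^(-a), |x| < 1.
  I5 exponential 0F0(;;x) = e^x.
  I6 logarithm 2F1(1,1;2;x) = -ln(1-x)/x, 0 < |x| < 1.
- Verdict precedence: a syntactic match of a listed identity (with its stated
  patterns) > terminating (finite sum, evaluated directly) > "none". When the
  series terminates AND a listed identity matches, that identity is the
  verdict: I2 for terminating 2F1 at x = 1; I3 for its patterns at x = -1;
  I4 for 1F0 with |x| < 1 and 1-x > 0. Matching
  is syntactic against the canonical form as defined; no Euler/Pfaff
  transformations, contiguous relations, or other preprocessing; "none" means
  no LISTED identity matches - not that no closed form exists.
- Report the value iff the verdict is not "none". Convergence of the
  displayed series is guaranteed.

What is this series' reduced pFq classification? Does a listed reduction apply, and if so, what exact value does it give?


With C = 1/9: the canonical form is 2F1(-4, 4; 9; -1). Verdict: Kummer (I3) applies (x = -1; c = 9 equals 1+a-b for upper {-4, 4}: listed pattern). Exact value: 14/27.

Key observation: t_0 = 1/9 here, and the two k-th powers (C = 1/9, x = -1) combine into one argument.
Adjacent-term ratio: r(k) = (-1) * (k-4) (k+4) / [(k+9) (k+1)] - rational in k. x = (-1); t_0 = 1/9; negate the roots.


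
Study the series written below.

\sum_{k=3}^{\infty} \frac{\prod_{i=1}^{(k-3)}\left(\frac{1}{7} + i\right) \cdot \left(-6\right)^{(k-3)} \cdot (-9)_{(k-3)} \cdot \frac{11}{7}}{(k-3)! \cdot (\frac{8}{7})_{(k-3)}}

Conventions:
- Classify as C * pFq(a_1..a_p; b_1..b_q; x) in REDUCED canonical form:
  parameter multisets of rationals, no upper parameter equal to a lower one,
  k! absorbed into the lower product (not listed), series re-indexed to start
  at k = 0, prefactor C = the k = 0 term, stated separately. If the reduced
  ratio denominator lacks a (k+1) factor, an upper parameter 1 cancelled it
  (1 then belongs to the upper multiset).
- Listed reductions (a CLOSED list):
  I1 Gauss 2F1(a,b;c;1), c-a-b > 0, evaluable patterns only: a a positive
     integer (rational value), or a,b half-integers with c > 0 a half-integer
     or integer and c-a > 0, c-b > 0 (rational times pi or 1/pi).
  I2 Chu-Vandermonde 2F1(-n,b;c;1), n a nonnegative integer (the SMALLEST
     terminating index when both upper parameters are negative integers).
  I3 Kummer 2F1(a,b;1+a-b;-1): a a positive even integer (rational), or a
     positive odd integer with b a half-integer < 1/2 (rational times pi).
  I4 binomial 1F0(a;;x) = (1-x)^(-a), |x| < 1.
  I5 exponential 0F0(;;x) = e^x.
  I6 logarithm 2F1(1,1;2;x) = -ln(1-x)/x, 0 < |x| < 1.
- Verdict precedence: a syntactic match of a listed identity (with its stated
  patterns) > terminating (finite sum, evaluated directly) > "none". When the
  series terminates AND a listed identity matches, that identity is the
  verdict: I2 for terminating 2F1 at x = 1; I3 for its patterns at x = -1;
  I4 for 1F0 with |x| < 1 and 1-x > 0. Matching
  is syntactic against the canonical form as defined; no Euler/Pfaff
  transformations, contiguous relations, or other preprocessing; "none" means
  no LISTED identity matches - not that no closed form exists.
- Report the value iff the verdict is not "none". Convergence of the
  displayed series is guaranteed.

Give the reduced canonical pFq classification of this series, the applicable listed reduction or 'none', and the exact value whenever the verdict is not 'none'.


Canonical form: C = \frac{11}{7} times 1F0 with upper {-9}, lower {-}, x = -6. Verdict: terminating. With -9 upstairs the series is a 10-term polynomial sum; evaluated term by term. Sum: 63412811.

First insight: from the first term \frac{11}{7}: the parameter 8/7 appears in both the upper and lower lists and cancels.
Adjacent-term ratio: r(k) = -6 * (k-9) / [(k+1)] - rational in k, leading ratio -6; with t_0 = \frac{11}{7}, classification follows.


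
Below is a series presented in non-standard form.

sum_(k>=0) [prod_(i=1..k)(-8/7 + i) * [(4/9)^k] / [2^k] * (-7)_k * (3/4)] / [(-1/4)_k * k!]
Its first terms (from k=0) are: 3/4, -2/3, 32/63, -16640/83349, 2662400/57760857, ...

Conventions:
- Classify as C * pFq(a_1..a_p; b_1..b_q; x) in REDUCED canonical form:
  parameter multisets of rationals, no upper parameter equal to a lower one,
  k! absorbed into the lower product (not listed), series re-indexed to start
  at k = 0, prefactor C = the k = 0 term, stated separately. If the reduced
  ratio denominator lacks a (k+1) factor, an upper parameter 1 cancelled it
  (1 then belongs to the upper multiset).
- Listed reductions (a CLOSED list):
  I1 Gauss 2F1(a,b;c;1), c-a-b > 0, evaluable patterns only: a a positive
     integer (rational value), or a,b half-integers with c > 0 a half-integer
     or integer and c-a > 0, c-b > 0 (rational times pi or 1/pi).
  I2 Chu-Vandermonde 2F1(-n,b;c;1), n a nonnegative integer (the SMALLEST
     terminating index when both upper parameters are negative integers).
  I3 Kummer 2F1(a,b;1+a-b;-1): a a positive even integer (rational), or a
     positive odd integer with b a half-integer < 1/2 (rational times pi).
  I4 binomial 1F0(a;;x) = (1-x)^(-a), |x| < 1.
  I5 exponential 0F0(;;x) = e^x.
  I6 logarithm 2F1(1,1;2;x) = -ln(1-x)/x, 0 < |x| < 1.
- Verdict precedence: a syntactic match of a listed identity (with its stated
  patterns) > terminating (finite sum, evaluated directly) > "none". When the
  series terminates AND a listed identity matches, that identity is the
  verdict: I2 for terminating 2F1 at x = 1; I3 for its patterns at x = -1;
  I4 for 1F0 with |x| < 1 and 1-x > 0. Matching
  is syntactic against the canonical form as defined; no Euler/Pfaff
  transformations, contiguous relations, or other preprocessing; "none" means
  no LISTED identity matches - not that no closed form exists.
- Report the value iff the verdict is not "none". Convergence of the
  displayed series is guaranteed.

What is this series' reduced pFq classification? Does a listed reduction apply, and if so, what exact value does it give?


Canonical form: C = 3/4 times 2F1 with upper {-7, -1/7}, lower {-1/4}, x = 2/9. Verdict: terminating - upper parameter -7 makes this a finite sum (last index 7), evaluated exactly. Hence: 770912975033021/1785087670401756.

The tell: x = (2/9) and the running product (C = 3/4) telescopes to a rising factorial.
Ratio: r(k) = (2/9) * (k-7) (k-1/7) / [(k-1/4) (k+1)] - rational in k. x = (2/9); t_0 = 3/4; negate the roots.


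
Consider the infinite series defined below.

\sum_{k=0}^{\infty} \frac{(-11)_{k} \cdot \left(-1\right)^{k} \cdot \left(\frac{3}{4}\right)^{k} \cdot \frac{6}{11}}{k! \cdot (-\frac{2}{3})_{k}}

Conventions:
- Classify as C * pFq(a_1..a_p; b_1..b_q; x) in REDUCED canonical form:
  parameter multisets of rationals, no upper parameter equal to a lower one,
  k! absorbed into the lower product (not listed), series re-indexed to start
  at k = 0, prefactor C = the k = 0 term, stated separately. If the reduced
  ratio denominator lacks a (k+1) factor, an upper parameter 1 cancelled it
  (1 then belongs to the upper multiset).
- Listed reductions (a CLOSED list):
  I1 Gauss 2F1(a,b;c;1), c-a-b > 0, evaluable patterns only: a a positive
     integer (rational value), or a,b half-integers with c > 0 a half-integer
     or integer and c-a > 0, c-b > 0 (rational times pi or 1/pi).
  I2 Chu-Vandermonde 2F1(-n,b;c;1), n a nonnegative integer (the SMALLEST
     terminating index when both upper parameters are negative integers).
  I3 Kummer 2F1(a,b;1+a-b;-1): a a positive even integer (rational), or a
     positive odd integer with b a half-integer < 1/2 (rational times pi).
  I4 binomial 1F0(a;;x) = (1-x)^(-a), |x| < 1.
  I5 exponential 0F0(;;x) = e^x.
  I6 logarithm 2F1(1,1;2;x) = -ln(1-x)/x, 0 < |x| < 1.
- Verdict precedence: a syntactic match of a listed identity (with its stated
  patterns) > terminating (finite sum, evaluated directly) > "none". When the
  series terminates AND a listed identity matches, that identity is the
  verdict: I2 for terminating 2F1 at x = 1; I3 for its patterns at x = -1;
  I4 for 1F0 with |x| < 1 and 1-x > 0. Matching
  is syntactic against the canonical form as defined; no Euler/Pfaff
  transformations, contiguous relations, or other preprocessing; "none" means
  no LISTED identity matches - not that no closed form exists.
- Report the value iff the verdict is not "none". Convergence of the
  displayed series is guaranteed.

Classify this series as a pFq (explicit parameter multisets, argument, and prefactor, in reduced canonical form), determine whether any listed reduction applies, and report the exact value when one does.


Classification (C = \frac{6}{11}): 1F1 with upper {-11}, lower {-\frac{2}{3}}, argument x = -\frac{3}{4}. Verdict: terminating - upper -11 stops the sum at k = 11; the 12 terms are added exactly. Value: -\frac{254411026186445030523}{786227586400256000}.

Key observation: x = -\frac{3}{4} and the (-1)^k factor (prefactor 6/11) folds into the argument's sign.
Adjacent-term ratio: r(k) = -\frac{3}{4} * (k-11) / [(k-\frac{2}{3}) (k+1)] ; factor over Q: parameters, x = -\frac{3}{4}, and C = \frac{6}{11}.
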